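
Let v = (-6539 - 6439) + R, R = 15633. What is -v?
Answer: -2655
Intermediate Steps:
v = 2655 (v = (-6539 - 6439) + 15633 = -12978 + 15633 = 2655)
-v = -1*2655 = -2655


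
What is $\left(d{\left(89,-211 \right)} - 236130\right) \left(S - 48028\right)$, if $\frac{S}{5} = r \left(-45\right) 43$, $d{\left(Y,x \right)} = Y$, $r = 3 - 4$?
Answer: $9052880473$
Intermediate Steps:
$r = -1$ ($r = 3 - 4 = -1$)
$S = 9675$ ($S = 5 \left(-1\right) \left(-45\right) 43 = 5 \cdot 45 \cdot 43 = 5 \cdot 1935 = 9675$)
$\left(d{\left(89,-211 \right)} - 236130\right) \left(S - 48028\right) = \left(89 - 236130\right) \left(9675 - 48028\right) = \left(-236041\right) \left(-38353\right) = 9052880473$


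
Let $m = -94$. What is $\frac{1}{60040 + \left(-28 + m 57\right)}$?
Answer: $\frac{1}{54654} \approx 1.8297 \cdot 10^{-5}$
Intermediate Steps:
$\frac{1}{60040 + \left(-28 + m 57\right)} = \frac{1}{60040 - 5386} = \frac{1}{54654}$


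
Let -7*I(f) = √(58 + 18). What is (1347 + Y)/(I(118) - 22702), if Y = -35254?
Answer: 18859039493/12626829660 - 237349*√19/12626829660 ≈ 1.4935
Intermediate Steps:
I(f) = -2*√19/7 (I(f) = -√(58 + 18)/7 = -2*√19/7)
(1347 + Y)/(I(118) - 22702) = (1347 - 35254)/(-2*√19/7 - 22702) = -33907/(-22702 - 2*√19/7)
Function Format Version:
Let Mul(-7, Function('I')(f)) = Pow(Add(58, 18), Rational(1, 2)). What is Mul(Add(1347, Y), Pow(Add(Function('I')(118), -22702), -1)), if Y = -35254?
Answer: Add(Rational(18859039493, 12626829660), Mul(Rational(-237349, 12626829660), Pow(19, Rational(1, 2)))) ≈ 1.4935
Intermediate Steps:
Function('I')(f) = Mul(Rational(-2, 7), Pow(19, Rational(1, 2))) (Function('I')(f) = Mul(Rational(-1, 7), Pow(Add(58, 18), Rational(1, 2))) = Mul(Rational(-1, 7), Pow(76, Rational(1, 2))) = Mul(Rational(-1, 7), Mul(2, Pow(19, Rational(1, 2)))) = Mul(Rational(-2, 7), Pow(19, Rational(1, 2))))
Mul(Add(1347, Y), Pow(Add(Function('I')(118), -22702), -1)) = Mul(Add(1347, -35254), Pow(Add(Mul(Rational(-2, 7), Pow(19, Rational(1, 2))), -22702), -1)) = Mul(-33907, Pow(Add(-22702, Mul(Rational(-2, 7), Pow(19, Rational(1, 2)))), -1))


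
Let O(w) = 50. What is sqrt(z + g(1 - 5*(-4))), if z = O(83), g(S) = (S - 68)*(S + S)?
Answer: 2*I*sqrt(481) ≈ 43.863*I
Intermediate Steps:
g(S) = 2*S*(-68 + S) (g(S) = (-68 + S)*(2*S) = 2*S*(-68 + S))
z = 50
sqrt(z + g(1 - 5*(-4))) = sqrt(50 + 2*(1 - 5*(-4))*(-68 + (1 - 5*(-4)))) = sqrt(50 + 2*(1 + 20)*(-68 + (1 + 20))) = sqrt(50 + 2*21*(-68 + 21)) = sqrt(50 + 2*21*(-47)) = sqrt(50 - 1974) = sqrt(-1924) = 2*I*sqrt(481)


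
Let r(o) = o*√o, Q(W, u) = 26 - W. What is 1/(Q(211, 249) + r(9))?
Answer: -1/158 ≈ -0.0063291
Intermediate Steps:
r(o) = o^(3/2)
1/(Q(211, 249) + r(9)) = 1/((26 - 1*211) + 9^(3/2)) = 1/((26 - 211) + 27) = 1/(-185 + 27) = 1/(-158) = -1/158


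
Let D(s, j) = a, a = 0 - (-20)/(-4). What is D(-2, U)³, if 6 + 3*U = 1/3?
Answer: -125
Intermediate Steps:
U = -17/9 (U = -2 + (⅓)/3 = -2 + (⅓)*(⅓) = -2 + ⅑ = -17/9 ≈ -1.8889)
a = -5 (a = 0 - (-20)*(-1)/4 = 0 - 5*1 = 0 - 5 = -5)
D(s, j) = -5
D(-2, U)³ = (-5)³ = -125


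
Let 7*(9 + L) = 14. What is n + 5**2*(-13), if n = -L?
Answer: -318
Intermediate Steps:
L = -7 (L = -9 + (1/7)*14 = -9 + 2 = -7)
n = 7 (n = -1*(-7) = 7)
n + 5**2*(-13) = 7 + 5**2*(-13) = 7 + 25*(-13) = 7 - 325 = -318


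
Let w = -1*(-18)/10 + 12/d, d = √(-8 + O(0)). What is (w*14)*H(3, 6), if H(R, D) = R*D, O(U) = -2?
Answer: 2268/5 - 1512*I*√10/5 ≈ 453.6 - 956.27*I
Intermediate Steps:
d = I*√10 (d = √(-8 - 2) = √(-10) = I*√10 ≈ 3.1623*I)
H(R, D) = D*R
w = 9/5 - 6*I*√10/5 (w = -1*(-18)/10 + 12/((I*√10)) = 18*(⅒) + 12*(-I*√10/10) = 9/5 - 6*I*√10/5 ≈ 1.8 - 3.7947*I)
(w*14)*H(3, 6) = ((9/5 - 6*I*√10/5)*14)*(6*3) = (126/5 - 84*I*√10/5)*18 = 2268/5 - 1512*I*√10/5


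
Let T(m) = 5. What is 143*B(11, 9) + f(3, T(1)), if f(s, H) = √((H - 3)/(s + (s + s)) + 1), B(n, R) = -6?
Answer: -858 + √11/3 ≈ -856.89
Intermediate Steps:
f(s, H) = √(1 + (-3 + H)/(3*s)) (f(s, H) = √((-3 + H)/(s + 2*s) + 1) = √((-3 + H)/((3*s)) + 1) = √((-3 + H)*(1/(3*s)) + 1) = √((-3 + H)/(3*s) + 1) = √(1 + (-3 + H)/(3*s)))
143*B(11, 9) + f(3, T(1)) = 143*(-6) + √3*√((-3 + 5 + 3*3)/3)/3 = -858 + √3*√((-3 + 5 + 9)/3)/3 = -858 + √3*√((⅓)*11)/3 = -858 + √3*√(11/3)/3 = -858 + √3*(√33/3)/3 = -858 + √11/3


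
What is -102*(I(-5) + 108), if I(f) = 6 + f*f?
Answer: -14178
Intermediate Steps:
I(f) = 6 + f**2
-102*(I(-5) + 108) = -102*((6 + (-5)**2) + 108) = -102*((6 + 25) + 108) = -102*(31 + 108) = -102*139 = -14178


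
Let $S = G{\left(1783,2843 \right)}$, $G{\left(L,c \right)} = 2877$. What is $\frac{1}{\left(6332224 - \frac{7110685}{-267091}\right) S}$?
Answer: $\frac{267091}{4865833133625513} \approx 5.4891 \cdot 10^{-11}$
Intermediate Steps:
$S = 2877$
$\frac{1}{\left(6332224 - \frac{7110685}{-267091}\right) S} = \frac{1}{\left(6332224 - \frac{7110685}{-267091}\right) 2877} = \frac{1}{6332224 - - \frac{7110685}{267091}} \cdot \frac{1}{2877} = \frac{1}{6332224 + \frac{7110685}{267091}} \cdot \frac{1}{2877} = \frac{1}{\frac{1691287151069}{267091}} \cdot \frac{1}{2877} = \frac{267091}{1691287151069} \cdot \frac{1}{2877} = \frac{267091}{4865833133625513}$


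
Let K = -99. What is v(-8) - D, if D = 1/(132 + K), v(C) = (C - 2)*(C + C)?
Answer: 5279/33 ≈ 159.97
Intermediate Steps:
v(C) = 2*C*(-2 + C) (v(C) = (-2 + C)*(2*C) = 2*C*(-2 + C))
D = 1/33 (D = 1/(132 - 99) = 1/33 ≈ 0.030303)
v(-8) - D = 2*(-8)*(-2 - 8) - 1*1/33 = 2*(-8)*(-10) - 1/33 = 160 - 1/33 = 5279/33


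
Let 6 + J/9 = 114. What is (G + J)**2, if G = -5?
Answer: 935089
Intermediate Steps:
J = 972 (J = -54 + 9*114 = -54 + 1026 = 972)
(G + J)**2 = (-5 + 972)**2 = 967**2 = 935089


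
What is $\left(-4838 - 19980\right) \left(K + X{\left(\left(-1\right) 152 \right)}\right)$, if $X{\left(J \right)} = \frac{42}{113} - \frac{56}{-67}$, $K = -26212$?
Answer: $\frac{4924931322380}{7571} \approx 6.505 \cdot 10^{8}$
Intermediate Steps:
$X{\left(J \right)} = \frac{9142}{7571}$ ($X{\left(J \right)} = 42 \cdot \frac{1}{113} - - \frac{56}{67} = \frac{42}{113} + \frac{56}{67} = \frac{9142}{7571}$)
$\left(-4838 - 19980\right) \left(K + X{\left(\left(-1\right) 152 \right)}\right) = \left(-4838 - 19980\right) \left(-26212 + \frac{9142}{7571}\right) = \left(-24818\right) \left(- \frac{198441910}{7571}\right) = \frac{4924931322380}{7571}$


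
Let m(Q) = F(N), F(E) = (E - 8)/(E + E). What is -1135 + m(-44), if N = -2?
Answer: -2265/2 ≈ -1132.5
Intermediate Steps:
F(E) = (-8 + E)/(2*E) (F(E) = (-8 + E)/((2*E)) = (-8 + E)*(1/(2*E)) = (-8 + E)/(2*E))
m(Q) = 5/2 (m(Q) = (1/2)*(-8 - 2)/(-2) = (1/2)*(-1/2)*(-10) = 5/2)
-1135 + m(-44) = -1135 + 5/2 = -2265/2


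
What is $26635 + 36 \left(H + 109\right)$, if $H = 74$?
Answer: $33223$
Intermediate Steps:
$26635 + 36 \left(H + 109\right) = 26635 + 36 \left(74 + 109\right) = 26635 + 36 \cdot 183 = 26635 + 6588 = 33223$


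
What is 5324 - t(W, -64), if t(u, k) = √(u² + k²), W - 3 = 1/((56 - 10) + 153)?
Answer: 5324 - 10*√1625633/199 ≈ 5259.9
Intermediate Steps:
W = 598/199 (W = 3 + 1/((56 - 10) + 153) = 3 + 1/(46 + 153) = 3 + 1/199 = 598/199 ≈ 3.0050)
t(u, k) = √(k² + u²)
5324 - t(W, -64) = 5324 - √((-64)² + (598/199)²) = 5324 - √(4096 + 357604/39601) = 5324 - √(162563300/39601) = 5324 - 10*√1625633/199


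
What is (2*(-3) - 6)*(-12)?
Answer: 144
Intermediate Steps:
(2*(-3) - 6)*(-12) = (-6 - 6)*(-12) = -12*(-12) = 144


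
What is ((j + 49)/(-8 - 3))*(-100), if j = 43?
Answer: 9200/11 ≈ 836.36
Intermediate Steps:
((j + 49)/(-8 - 3))*(-100) = ((43 + 49)/(-8 - 3))*(-100) = (92/(-11))*(-100) = (92*(-1/11))*(-100) = -92/11*(-100) = 9200/11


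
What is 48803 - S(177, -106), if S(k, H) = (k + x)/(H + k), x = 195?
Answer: 3464641/71 ≈ 48798.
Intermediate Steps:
S(k, H) = (195 + k)/(H + k) (S(k, H) = (k + 195)/(H + k) = (195 + k)/(H + k))
48803 - S(177, -106) = 48803 - (195 + 177)/(-106 + 177) = 48803 - 372/71 = 3464641/71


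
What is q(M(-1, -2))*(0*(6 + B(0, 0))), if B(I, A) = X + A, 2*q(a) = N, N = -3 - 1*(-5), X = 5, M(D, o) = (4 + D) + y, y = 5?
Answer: 0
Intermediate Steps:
M(D, o) = 9 + D (M(D, o) = (4 + D) + 5 = 9 + D)
N = 2 (N = -3 + 5 = 2)
q(a) = 1 (q(a) = (½)*2 = 1)
B(I, A) = 5 + A
q(M(-1, -2))*(0*(6 + B(0, 0))) = 1*(0*(6 + (5 + 0))) = 1*(0*(6 + 5)) = 1*(0*11) = 1*0 = 0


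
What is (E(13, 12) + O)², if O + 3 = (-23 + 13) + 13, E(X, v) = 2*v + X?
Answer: 1369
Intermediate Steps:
E(X, v) = X + 2*v
O = 0 (O = -3 + ((-23 + 13) + 13) = -3 + (-10 + 13) = -3 + 3 = 0)
(E(13, 12) + O)² = ((13 + 2*12) + 0)² = ((13 + 24) + 0)² = (37 + 0)² = 37² = 1369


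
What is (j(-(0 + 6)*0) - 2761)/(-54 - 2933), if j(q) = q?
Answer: 2761/2987 ≈ 0.92434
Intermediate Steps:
(j(-(0 + 6)*0) - 2761)/(-54 - 2933) = (-(0 + 6)*0 - 2761)/(-54 - 2933) = (-1*6*0 - 2761)/(-2987) = (-6*0 - 2761)*(-1/2987) = (0 - 2761)*(-1/2987) = -2761*(-1/2987) = 2761/2987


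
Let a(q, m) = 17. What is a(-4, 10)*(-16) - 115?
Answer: -387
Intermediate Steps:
a(-4, 10)*(-16) - 115 = 17*(-16) - 115 = -272 - 115 = -387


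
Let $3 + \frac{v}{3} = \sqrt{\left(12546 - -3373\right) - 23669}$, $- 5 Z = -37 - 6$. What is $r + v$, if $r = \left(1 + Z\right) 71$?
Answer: $\frac{3363}{5} + 15 i \sqrt{310} \approx 672.6 + 264.1 i$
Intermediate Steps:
$Z = \frac{43}{5}$ ($Z = - \frac{-37 - 6}{5} = \left(- \frac{1}{5}\right) \left(-43\right) = \frac{43}{5} \approx 8.6$)
$r = \frac{3408}{5}$ ($r = \left(1 + \frac{43}{5}\right) 71 = \frac{48}{5} \cdot 71 = \frac{3408}{5} \approx 681.6$)
$v = -9 + 15 i \sqrt{310}$ ($v = -9 + 3 \sqrt{\left(12546 - -3373\right) - 23669} = -9 + 3 \sqrt{\left(12546 + 3373\right) - 23669} = -9 + 3 \sqrt{15919 - 23669} = -9 + 3 \sqrt{-7750} = -9 + 3 \cdot 5 i \sqrt{310} = -9 + 15 i \sqrt{310} \approx -9.0 + 264.1 i$)
$r + v = \frac{3408}{5} - \left(9 - 15 i \sqrt{310}\right) = \frac{3363}{5} + 15 i \sqrt{310}$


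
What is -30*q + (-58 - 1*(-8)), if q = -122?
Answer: 3610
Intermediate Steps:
-30*q + (-58 - 1*(-8)) = -30*(-122) + (-58 - 1*(-8)) = 3660 + (-58 + 8) = 3660 - 50 = 3610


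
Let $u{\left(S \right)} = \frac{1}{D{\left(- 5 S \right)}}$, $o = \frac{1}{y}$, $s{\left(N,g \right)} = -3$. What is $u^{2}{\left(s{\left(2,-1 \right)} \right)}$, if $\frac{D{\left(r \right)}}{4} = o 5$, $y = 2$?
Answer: $\frac{1}{100} \approx 0.01$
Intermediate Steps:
$o = \frac{1}{2} \approx 0.5$
$D{\left(r \right)} = 10$ ($D{\left(r \right)} = 4 \cdot \frac{1}{2} \cdot 5 = 4 \cdot \frac{5}{2} = 10$)
$u{\left(S \right)} = \frac{1}{10}$
$u^{2}{\left(s{\left(2,-1 \right)} \right)} = \left(\frac{1}{10}\right)^{2} = \frac{1}{100}$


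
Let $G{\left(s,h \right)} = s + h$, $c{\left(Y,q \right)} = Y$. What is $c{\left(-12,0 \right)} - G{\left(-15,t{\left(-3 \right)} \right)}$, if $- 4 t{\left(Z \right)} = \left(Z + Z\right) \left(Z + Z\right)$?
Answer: $12$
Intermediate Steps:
$t{\left(Z \right)} = - Z^{2}$ ($t{\left(Z \right)} = - \frac{\left(Z + Z\right) \left(Z + Z\right)}{4} = - \frac{2 Z 2 Z}{4} = - \frac{4 Z^{2}}{4} = - Z^{2}$)
$G{\left(s,h \right)} = h + s$
$c{\left(-12,0 \right)} - G{\left(-15,t{\left(-3 \right)} \right)} = -12 - \left(- \left(-3\right)^{2} - 15\right) = -12 - \left(\left(-1\right) 9 - 15\right) = -12 - \left(-9 - 15\right) = -12 - -24 = -12 + 24 = 12$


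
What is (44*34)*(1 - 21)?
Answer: -29920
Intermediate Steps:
(44*34)*(1 - 21) = 1496*(-20) = -29920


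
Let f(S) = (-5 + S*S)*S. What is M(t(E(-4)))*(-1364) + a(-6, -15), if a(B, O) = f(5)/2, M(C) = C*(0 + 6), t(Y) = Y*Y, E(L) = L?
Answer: -130894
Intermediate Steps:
f(S) = S*(-5 + S**2) (f(S) = (-5 + S**2)*S = S*(-5 + S**2))
t(Y) = Y**2
M(C) = 6*C (M(C) = C*6 = 6*C)
a(B, O) = 50 (a(B, O) = (5*(-5 + 5**2))/2 = (5*(-5 + 25))*(1/2) = (5*20)*(1/2) = 100*(1/2) = 50)
M(t(E(-4)))*(-1364) + a(-6, -15) = (6*(-4)**2)*(-1364) + 50 = (6*16)*(-1364) + 50 = 96*(-1364) + 50 = -130944 + 50 = -130894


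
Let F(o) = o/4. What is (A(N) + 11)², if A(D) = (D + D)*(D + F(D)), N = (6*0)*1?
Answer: 121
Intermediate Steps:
F(o) = o/4 (F(o) = o*(¼) = o/4)
N = 0 (N = 0*1 = 0)
A(D) = 5*D²/2 (A(D) = (D + D)*(D + D/4) = (2*D)*(5*D/4) = 5*D²/2)
(A(N) + 11)² = ((5/2)*0² + 11)² = ((5/2)*0 + 11)² = (0 + 11)² = 11² = 121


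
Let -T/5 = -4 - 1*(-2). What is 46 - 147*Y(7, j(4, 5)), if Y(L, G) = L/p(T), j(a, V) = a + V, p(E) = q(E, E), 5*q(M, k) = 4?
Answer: -4961/4 ≈ -1240.3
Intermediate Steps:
q(M, k) = ⅘ (q(M, k) = (⅕)*4 = ⅘)
T = 10 (T = -5*(-4 - 1*(-2)) = -5*(-4 + 2) = -5*(-2) = 10)
p(E) = ⅘
j(a, V) = V + a
Y(L, G) = 5*L/4 (Y(L, G) = L/(⅘) = 5*L/4)
46 - 147*Y(7, j(4, 5)) = 46 - 735*7/4 = 46 - 147*35/4 = 46 - 5145/4 = -4961/4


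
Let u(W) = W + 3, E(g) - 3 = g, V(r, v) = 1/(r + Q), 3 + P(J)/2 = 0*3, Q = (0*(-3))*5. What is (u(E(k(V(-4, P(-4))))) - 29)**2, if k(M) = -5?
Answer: 784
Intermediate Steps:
Q = 0 (Q = 0*5 = 0)
P(J) = -6 (P(J) = -6 + 2*(0*3) = -6 + 2*0 = -6 + 0 = -6)
V(r, v) = 1/r (V(r, v) = 1/(r + 0) = 1/r)
E(g) = 3 + g
u(W) = 3 + W
(u(E(k(V(-4, P(-4))))) - 29)**2 = ((3 + (3 - 5)) - 29)**2 = ((3 - 2) - 29)**2 = (1 - 29)**2 = (-28)**2 = 784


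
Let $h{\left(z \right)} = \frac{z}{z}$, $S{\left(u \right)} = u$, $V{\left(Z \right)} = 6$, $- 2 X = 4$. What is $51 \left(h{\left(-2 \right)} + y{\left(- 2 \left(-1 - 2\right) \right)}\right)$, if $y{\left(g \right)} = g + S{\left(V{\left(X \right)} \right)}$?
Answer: $663$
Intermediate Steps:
$X = -2$ ($X = \left(- \frac{1}{2}\right) 4 = -2$)
$h{\left(z \right)} = 1$
$y{\left(g \right)} = 6 + g$ ($y{\left(g \right)} = g + 6 = 6 + g$)
$51 \left(h{\left(-2 \right)} + y{\left(- 2 \left(-1 - 2\right) \right)}\right) = 51 \left(1 + \left(6 - 2 \left(-1 - 2\right)\right)\right) = 51 \left(1 + \left(6 - -6\right)\right) = 51 \left(1 + \left(6 + 6\right)\right) = 51 \left(1 + 12\right) = 51 \cdot 13 = 663$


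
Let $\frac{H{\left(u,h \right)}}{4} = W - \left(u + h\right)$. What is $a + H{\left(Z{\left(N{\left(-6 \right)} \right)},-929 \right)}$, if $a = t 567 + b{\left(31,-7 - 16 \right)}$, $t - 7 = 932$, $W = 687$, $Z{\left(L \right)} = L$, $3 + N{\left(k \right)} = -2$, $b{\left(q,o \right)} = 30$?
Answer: $538927$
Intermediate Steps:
$N{\left(k \right)} = -5$ ($N{\left(k \right)} = -3 - 2 = -5$)
$t = 939$ ($t = 7 + 932 = 939$)
$H{\left(u,h \right)} = 2748 - 4 h - 4 u$ ($H{\left(u,h \right)} = 4 \left(687 - \left(u + h\right)\right) = 4 \left(687 - \left(h + u\right)\right) = 4 \left(687 - h - u\right) = 2748 - 4 h - 4 u$)
$a = 532443$ ($a = 939 \cdot 567 + 30 = 532413 + 30 = 532443$)
$a + H{\left(Z{\left(N{\left(-6 \right)} \right)},-929 \right)} = 532443 - -6484 = 532443 + \left(2748 + 3716 + 20\right) = 532443 + 6484 = 538927$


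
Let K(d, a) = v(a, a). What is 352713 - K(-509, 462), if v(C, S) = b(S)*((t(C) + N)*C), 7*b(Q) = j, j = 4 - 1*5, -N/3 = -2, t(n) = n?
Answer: 383601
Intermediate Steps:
N = 6 (N = -3*(-2) = 6)
j = -1 (j = 4 - 5 = -1)
b(Q) = -⅐ (b(Q) = (⅐)*(-1) = -⅐)
v(C, S) = -C*(6 + C)/7 (v(C, S) = -(C + 6)*C/7 = -(6 + C)*C/7 = -C*(6 + C)/7)
K(d, a) = -a*(6 + a)/7
352713 - K(-509, 462) = 352713 - (-1)*462*(6 + 462)/7 = 352713 - (-1)*462*468/7 = 352713 - 1*(-30888) = 352713 + 30888 = 383601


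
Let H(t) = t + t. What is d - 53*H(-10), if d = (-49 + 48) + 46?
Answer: 1105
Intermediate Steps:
H(t) = 2*t
d = 45 (d = -1 + 46 = 45)
d - 53*H(-10) = 45 - 106*(-10) = 45 - 53*(-20) = 45 + 1060 = 1105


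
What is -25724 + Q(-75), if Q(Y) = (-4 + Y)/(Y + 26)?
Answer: -1260397/49 ≈ -25722.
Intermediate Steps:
Q(Y) = (-4 + Y)/(26 + Y)
-25724 + Q(-75) = -25724 + (-4 - 75)/(26 - 75) = -25724 - 79/(-49) = -25724 - 1/49*(-79) = -25724 + 79/49 = -1260397/49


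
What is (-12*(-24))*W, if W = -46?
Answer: -13248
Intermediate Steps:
(-12*(-24))*W = -12*(-24)*(-46) = 288*(-46) = -13248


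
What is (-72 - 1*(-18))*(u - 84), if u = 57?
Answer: 1458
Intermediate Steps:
(-72 - 1*(-18))*(u - 84) = (-72 - 1*(-18))*(57 - 84) = (-72 + 18)*(-27) = -54*(-27) = 1458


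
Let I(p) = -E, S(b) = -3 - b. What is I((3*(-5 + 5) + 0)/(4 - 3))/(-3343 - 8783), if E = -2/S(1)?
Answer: 1/24252 ≈ 4.1234e-5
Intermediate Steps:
E = 1/2 (E = -2/(-3 - 1*1) = -2/(-3 - 1) = -2/(-4) = -2*(-1/4) = 1/2 ≈ 0.50000)
I(p) = -1/2 (I(p) = -1*1/2 = -1/2)
I((3*(-5 + 5) + 0)/(4 - 3))/(-3343 - 8783) = -1/2/(-3343 - 8783) = -1/2/(-12126) = -1/12126*(-1/2) = 1/24252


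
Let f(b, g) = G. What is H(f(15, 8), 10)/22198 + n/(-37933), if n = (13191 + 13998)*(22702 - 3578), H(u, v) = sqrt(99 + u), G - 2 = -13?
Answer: -74280348/5419 + sqrt(22)/11099 ≈ -13707.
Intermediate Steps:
G = -11 (G = 2 - 13 = -11)
f(b, g) = -11
n = 519962436 (n = 27189*19124 = 519962436)
H(f(15, 8), 10)/22198 + n/(-37933) = sqrt(99 - 11)/22198 + 519962436/(-37933) = sqrt(88)*(1/22198) + 519962436*(-1/37933) = (2*sqrt(22))*(1/22198) - 74280348/5419 = sqrt(22)/11099 - 74280348/5419 = -74280348/5419 + sqrt(22)/11099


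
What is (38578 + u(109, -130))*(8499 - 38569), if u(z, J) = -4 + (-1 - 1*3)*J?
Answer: -1175556580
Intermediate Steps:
u(z, J) = -4 - 4*J (u(z, J) = -4 + (-1 - 3)*J = -4 - 4*J)
(38578 + u(109, -130))*(8499 - 38569) = (38578 + (-4 - 4*(-130)))*(8499 - 38569) = (38578 + (-4 + 520))*(-30070) = (38578 + 516)*(-30070) = 39094*(-30070) = -1175556580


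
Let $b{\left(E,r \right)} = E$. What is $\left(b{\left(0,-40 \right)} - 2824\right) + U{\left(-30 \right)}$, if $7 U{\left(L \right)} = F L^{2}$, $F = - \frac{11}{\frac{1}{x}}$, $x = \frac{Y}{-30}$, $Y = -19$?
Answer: $- \frac{26038}{7} \approx -3719.7$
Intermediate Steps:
$x = \frac{19}{30}$ ($x = - \frac{19}{-30} = \left(-19\right) \left(- \frac{1}{30}\right) = \frac{19}{30} \approx 0.63333$)
$F = - \frac{209}{30}$ ($F = - \frac{11}{\frac{1}{\frac{19}{30}}} = - \frac{11}{\frac{30}{19}} = \left(-11\right) \frac{19}{30} = - \frac{209}{30} \approx -6.9667$)
$U{\left(L \right)} = - \frac{209 L^{2}}{210}$ ($U{\left(L \right)} = \frac{\left(- \frac{209}{30}\right) L^{2}}{7} = - \frac{209 L^{2}}{210}$)
$\left(b{\left(0,-40 \right)} - 2824\right) + U{\left(-30 \right)} = \left(0 - 2824\right) - \frac{209 \left(-30\right)^{2}}{210} = -2824 - \frac{6270}{7} = - \frac{26038}{7}$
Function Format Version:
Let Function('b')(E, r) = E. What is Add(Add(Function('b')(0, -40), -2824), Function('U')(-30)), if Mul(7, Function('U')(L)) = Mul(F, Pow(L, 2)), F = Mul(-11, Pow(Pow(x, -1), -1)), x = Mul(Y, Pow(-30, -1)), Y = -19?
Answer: Rational(-26038, 7) ≈ -3719.7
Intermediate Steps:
x = Rational(19, 30) (x = Mul(-19, Pow(-30, -1)) = Mul(-19, Rational(-1, 30)) = Rational(19, 30) ≈ 0.63333)
F = Rational(-209, 30) (F = Mul(-11, Pow(Pow(Rational(19, 30), -1), -1)) = Mul(-11, Pow(Rational(30, 19), -1)) = Mul(-11, Rational(19, 30)) = Rational(-209, 30) ≈ -6.9667)
Function('U')(L) = Mul(Rational(-209, 210), Pow(L, 2)) (Function('U')(L) = Mul(Rational(1, 7), Mul(Rational(-209, 30), Pow(L, 2))) = Mul(Rational(-209, 210), Pow(L, 2)))
Add(Add(Function('b')(0, -40), -2824), Function('U')(-30)) = Add(Add(0, -2824), Mul(Rational(-209, 210), Pow(-30, 2))) = Add(-2824, Mul(Rational(-209, 210), 900)) = Add(-2824, Rational(-6270, 7)) = Rational(-26038, 7)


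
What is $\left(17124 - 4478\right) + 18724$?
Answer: $31370$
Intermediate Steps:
$\left(17124 - 4478\right) + 18724 = 12646 + 18724 = 31370$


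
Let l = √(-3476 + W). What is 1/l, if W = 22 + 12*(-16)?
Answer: -I*√3646/3646 ≈ -0.016561*I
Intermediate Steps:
W = -170 (W = 22 - 192 = -170)
l = I*√3646 (l = √(-3476 - 170) = √(-3646) = I*√3646 ≈ 60.382*I)
1/l = 1/(I*√3646) = -I*√3646/3646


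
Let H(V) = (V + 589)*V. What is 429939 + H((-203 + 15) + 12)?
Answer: 357251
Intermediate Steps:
H(V) = V*(589 + V) (H(V) = (589 + V)*V = V*(589 + V))
429939 + H((-203 + 15) + 12) = 429939 + ((-203 + 15) + 12)*(589 + ((-203 + 15) + 12)) = 429939 + (-188 + 12)*(589 + (-188 + 12)) = 429939 - 176*(589 - 176) = 429939 - 176*413 = 429939 - 72688 = 357251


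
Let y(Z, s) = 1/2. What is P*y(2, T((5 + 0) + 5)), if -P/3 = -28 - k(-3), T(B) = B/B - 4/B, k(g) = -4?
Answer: 36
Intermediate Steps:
T(B) = 1 - 4/B
y(Z, s) = ½
P = 72 (P = -3*(-28 - 1*(-4)) = -3*(-28 + 4) = -3*(-24) = 72)
P*y(2, T((5 + 0) + 5)) = 72*(½) = 36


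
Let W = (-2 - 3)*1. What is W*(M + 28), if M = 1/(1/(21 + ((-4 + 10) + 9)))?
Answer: -320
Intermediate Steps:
W = -5 (W = -5*1 = -5)
M = 36 (M = 1/(1/(21 + (6 + 9))) = 1/(1/(21 + 15)) = 1/(1/36) = 36)
W*(M + 28) = -5*(36 + 28) = -5*64 = -320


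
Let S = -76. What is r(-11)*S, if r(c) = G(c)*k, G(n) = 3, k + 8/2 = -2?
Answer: 1368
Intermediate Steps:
k = -6 (k = -4 - 2 = -6)
r(c) = -18 (r(c) = 3*(-6) = -18)
r(-11)*S = -18*(-76) = 1368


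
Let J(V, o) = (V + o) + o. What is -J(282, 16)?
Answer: -314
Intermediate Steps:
J(V, o) = V + 2*o
-J(282, 16) = -(282 + 2*16) = -(282 + 32) = -1*314 = -314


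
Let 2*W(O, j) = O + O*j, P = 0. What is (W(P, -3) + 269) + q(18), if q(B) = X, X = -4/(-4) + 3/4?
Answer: 1083/4 ≈ 270.75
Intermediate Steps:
X = 7/4 (X = -4*(-¼) + 3*(¼) = 1 + ¾ = 7/4 ≈ 1.7500)
q(B) = 7/4
W(O, j) = O/2 + O*j/2 (W(O, j) = (O + O*j)/2 = O/2 + O*j/2)
(W(P, -3) + 269) + q(18) = ((½)*0*(1 - 3) + 269) + 7/4 = ((½)*0*(-2) + 269) + 7/4 = (0 + 269) + 7/4 = 269 + 7/4 = 1083/4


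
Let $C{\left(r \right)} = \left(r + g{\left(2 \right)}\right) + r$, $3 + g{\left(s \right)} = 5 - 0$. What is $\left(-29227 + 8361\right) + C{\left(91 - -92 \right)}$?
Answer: $-20498$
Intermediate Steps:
$g{\left(s \right)} = 2$ ($g{\left(s \right)} = -3 + \left(5 - 0\right) = -3 + \left(5 + 0\right) = -3 + 5 = 2$)
$C{\left(r \right)} = 2 + 2 r$ ($C{\left(r \right)} = \left(r + 2\right) + r = \left(2 + r\right) + r = 2 + 2 r$)
$\left(-29227 + 8361\right) + C{\left(91 - -92 \right)} = \left(-29227 + 8361\right) + \left(2 + 2 \left(91 - -92\right)\right) = -20866 + \left(2 + 2 \left(91 + 92\right)\right) = -20866 + \left(2 + 2 \cdot 183\right) = -20866 + \left(2 + 366\right) = -20866 + 368 = -20498$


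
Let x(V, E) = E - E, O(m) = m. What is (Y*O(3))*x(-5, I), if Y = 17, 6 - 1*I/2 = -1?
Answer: 0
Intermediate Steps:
I = 14 (I = 12 - 2*(-1) = 12 + 2 = 14)
x(V, E) = 0
(Y*O(3))*x(-5, I) = (17*3)*0 = 51*0 = 0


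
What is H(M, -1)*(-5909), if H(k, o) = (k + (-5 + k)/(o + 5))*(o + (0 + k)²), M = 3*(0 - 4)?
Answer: 54924155/4 ≈ 1.3731e+7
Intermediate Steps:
M = -12 (M = 3*(-4) = -12)
H(k, o) = (k + (-5 + k)/(5 + o))*(o + k²)
H(M, -1)*(-5909) = ((-5*(-1) - 5*(-12)² + 6*(-12)³ - 12*(-1)² - 1*(-12)³ + 6*(-12)*(-1))/(5 - 1))*(-5909) = ((5 - 5*144 + 6*(-1728) - 12*1 - 1*(-1728) + 72)/4)*(-5909) = ((5 - 720 - 10368 - 12 + 1728 + 72)/4)*(-5909) = ((¼)*(-9295))*(-5909) = -9295/4*(-5909) = 54924155/4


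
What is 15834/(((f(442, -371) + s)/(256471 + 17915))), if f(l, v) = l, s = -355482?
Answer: -155165283/12680 ≈ -12237.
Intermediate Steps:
15834/(((f(442, -371) + s)/(256471 + 17915))) = 15834/(((442 - 355482)/(256471 + 17915))) = 15834/((-355040/274386)) = 15834/((-355040*1/274386)) = 15834/(-25360/19599) = 15834*(-19599/25360) = -155165283/12680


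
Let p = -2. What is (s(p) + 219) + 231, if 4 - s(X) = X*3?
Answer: 460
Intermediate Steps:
s(X) = 4 - 3*X (s(X) = 4 - X*3 = 4 - 3*X)
(s(p) + 219) + 231 = ((4 - 3*(-2)) + 219) + 231 = ((4 + 6) + 219) + 231 = (10 + 219) + 231 = 229 + 231 = 460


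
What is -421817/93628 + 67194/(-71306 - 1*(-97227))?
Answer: -4642678625/2426931388 ≈ -1.9130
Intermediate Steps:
-421817/93628 + 67194/(-71306 - 1*(-97227)) = -421817*1/93628 + 67194/(-71306 + 97227) = -421817/93628 + 67194/25921 = -4642678625/2426931388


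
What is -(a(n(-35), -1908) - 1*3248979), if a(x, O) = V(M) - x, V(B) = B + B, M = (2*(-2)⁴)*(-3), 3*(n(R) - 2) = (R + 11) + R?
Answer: 9747460/3 ≈ 3.2492e+6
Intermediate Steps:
n(R) = 17/3 + 2*R/3 (n(R) = 2 + ((R + 11) + R)/3 = 2 + ((11 + R) + R)/3 = 2 + (11 + 2*R)/3 = 2 + (11/3 + 2*R/3) = 17/3 + 2*R/3)
M = -96 (M = (2*16)*(-3) = 32*(-3) = -96)
V(B) = 2*B
a(x, O) = -192 - x (a(x, O) = 2*(-96) - x = -192 - x)
-(a(n(-35), -1908) - 1*3248979) = -((-192 - (17/3 + (⅔)*(-35))) - 1*3248979) = -((-192 - (17/3 - 70/3)) - 3248979) = -((-192 - 1*(-53/3)) - 3248979) = -((-192 + 53/3) - 3248979) = -(-523/3 - 3248979) = -1*(-9747460/3) = 9747460/3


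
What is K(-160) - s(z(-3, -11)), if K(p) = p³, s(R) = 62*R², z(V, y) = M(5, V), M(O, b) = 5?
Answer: -4097550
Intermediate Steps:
z(V, y) = 5
K(-160) - s(z(-3, -11)) = (-160)³ - 62*5² = -4096000 - 62*25 = -4096000 - 1*1550 = -4096000 - 1550 = -4097550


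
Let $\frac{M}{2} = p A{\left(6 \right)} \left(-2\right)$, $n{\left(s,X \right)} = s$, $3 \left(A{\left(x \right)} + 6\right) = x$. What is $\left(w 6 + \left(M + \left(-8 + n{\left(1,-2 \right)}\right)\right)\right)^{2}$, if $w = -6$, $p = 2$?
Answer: $121$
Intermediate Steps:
$A{\left(x \right)} = -6 + \frac{x}{3}$
$M = 32$ ($M = 2 \cdot 2 \left(-6 + \frac{1}{3} \cdot 6\right) \left(-2\right) = 2 \cdot 2 \left(-6 + 2\right) \left(-2\right) = 2 \cdot 2 \left(-4\right) \left(-2\right) = 2 \left(\left(-8\right) \left(-2\right)\right) = 2 \cdot 16 = 32$)
$\left(w 6 + \left(M + \left(-8 + n{\left(1,-2 \right)}\right)\right)\right)^{2} = \left(\left(-6\right) 6 + \left(32 + \left(-8 + 1\right)\right)\right)^{2} = \left(-36 + \left(32 - 7\right)\right)^{2} = \left(-36 + 25\right)^{2} = \left(-11\right)^{2} = 121$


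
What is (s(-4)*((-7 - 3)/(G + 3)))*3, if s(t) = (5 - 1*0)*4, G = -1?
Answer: -300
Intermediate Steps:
s(t) = 20 (s(t) = (5 + 0)*4 = 5*4 = 20)
(s(-4)*((-7 - 3)/(G + 3)))*3 = (20*((-7 - 3)/(-1 + 3)))*3 = (20*(-10/2))*3 = (20*(-10*1/2))*3 = (20*(-5))*3 = -100*3 = -300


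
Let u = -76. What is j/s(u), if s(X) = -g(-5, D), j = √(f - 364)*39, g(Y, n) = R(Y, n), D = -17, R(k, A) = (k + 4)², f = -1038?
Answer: -39*I*√1402 ≈ -1460.3*I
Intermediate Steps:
R(k, A) = (4 + k)²
g(Y, n) = (4 + Y)²
j = 39*I*√1402 (j = √(-1038 - 364)*39 = √(-1402)*39 = (I*√1402)*39 = 39*I*√1402 ≈ 1460.3*I)
s(X) = -1 (s(X) = -(4 - 5)² = -1*(-1)² = -1*1 = -1)
j/s(u) = (39*I*√1402)/(-1) = (39*I*√1402)*(-1) = -39*I*√1402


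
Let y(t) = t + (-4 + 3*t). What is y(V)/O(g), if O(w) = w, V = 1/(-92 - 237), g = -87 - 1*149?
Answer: 330/19411 ≈ 0.017001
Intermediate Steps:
g = -236 (g = -87 - 149 = -236)
V = -1/329 (V = 1/(-329) = -1/329 ≈ -0.0030395)
y(t) = -4 + 4*t
y(V)/O(g) = (-4 + 4*(-1/329))/(-236) = (-4 - 4/329)*(-1/236) = -1320/329*(-1/236) = 330/19411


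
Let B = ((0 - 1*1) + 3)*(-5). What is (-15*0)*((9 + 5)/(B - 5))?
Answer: 0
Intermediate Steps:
B = -10 (B = ((0 - 1) + 3)*(-5) = (-1 + 3)*(-5) = 2*(-5) = -10)
(-15*0)*((9 + 5)/(B - 5)) = (-15*0)*((9 + 5)/(-10 - 5)) = 0*(14/(-15)) = 0*(14*(-1/15)) = 0*(-14/15) = 0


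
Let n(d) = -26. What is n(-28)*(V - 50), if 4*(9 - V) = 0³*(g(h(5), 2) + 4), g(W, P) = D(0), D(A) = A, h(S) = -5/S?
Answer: 1066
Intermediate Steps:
g(W, P) = 0
V = 9 (V = 9 - 0³*(0 + 4)/4 = 9 - 0*4 = 9 - ¼*0 = 9 + 0 = 9)
n(-28)*(V - 50) = -26*(9 - 50) = -26*(-41) = 1066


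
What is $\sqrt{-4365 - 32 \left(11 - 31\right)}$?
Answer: $5 i \sqrt{149} \approx 61.033 i$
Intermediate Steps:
$\sqrt{-4365 - 32 \left(11 - 31\right)} = \sqrt{-4365 - -640} = \sqrt{-4365 + 640} = \sqrt{-3725} = 5 i \sqrt{149}$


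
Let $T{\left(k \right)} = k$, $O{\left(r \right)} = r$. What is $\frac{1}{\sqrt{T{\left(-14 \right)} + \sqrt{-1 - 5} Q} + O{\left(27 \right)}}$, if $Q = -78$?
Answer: $\frac{1}{27 + \sqrt{2} \sqrt{-7 - 39 i \sqrt{6}}} \approx 0.025481 + 0.0070928 i$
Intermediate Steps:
$\frac{1}{\sqrt{T{\left(-14 \right)} + \sqrt{-1 - 5} Q} + O{\left(27 \right)}} = \frac{1}{\sqrt{-14 + \sqrt{-1 - 5} \left(-78\right)} + 27} = \frac{1}{\sqrt{-14 + \sqrt{-6} \left(-78\right)} + 27} = \frac{1}{\sqrt{-14 + i \sqrt{6} \left(-78\right)} + 27} = \frac{1}{\sqrt{-14 - 78 i \sqrt{6}} + 27} = \frac{1}{27 + \sqrt{-14 - 78 i \sqrt{6}}}$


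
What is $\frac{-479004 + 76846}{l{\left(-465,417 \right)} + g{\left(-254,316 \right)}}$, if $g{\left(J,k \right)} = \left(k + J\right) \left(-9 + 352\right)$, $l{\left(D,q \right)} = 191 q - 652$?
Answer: $- \frac{402158}{100261} \approx -4.0111$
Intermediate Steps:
$l{\left(D,q \right)} = -652 + 191 q$
$g{\left(J,k \right)} = 343 J + 343 k$ ($g{\left(J,k \right)} = \left(J + k\right) 343 = 343 J + 343 k$)
$\frac{-479004 + 76846}{l{\left(-465,417 \right)} + g{\left(-254,316 \right)}} = \frac{-479004 + 76846}{\left(-652 + 191 \cdot 417\right) + \left(343 \left(-254\right) + 343 \cdot 316\right)} = - \frac{402158}{\left(-652 + 79647\right) + \left(-87122 + 108388\right)} = - \frac{402158}{78995 + 21266} = - \frac{402158}{100261}$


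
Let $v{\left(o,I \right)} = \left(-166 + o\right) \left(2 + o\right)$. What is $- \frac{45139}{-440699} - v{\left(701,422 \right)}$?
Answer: $- \frac{165749052256}{440699} \approx -3.7611 \cdot 10^{5}$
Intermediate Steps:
$- \frac{45139}{-440699} - v{\left(701,422 \right)} = - \frac{45139}{-440699} - \left(-332 + 701^{2} - 114964\right) = \left(-45139\right) \left(- \frac{1}{440699}\right) - \left(-332 + 491401 - 114964\right) = \frac{45139}{440699} - 376105 = - \frac{165749052256}{440699}$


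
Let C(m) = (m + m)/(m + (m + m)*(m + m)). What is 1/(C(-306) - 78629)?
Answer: -1223/96163269 ≈ -1.2718e-5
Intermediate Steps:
C(m) = 2*m/(m + 4*m²) (C(m) = (2*m)/(m + (2*m)*(2*m)) = (2*m)/(m + 4*m²) = 2*m/(m + 4*m²))
1/(C(-306) - 78629) = 1/(2/(1 + 4*(-306)) - 78629) = 1/(2/(1 - 1224) - 78629) = 1/(2/(-1223) - 78629) = 1/(2*(-1/1223) - 78629) = 1/(-2/1223 - 78629) = 1/(-96163269/1223) = -1223/96163269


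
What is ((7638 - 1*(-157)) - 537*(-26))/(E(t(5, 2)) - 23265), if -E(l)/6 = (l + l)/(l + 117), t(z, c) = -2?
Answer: -2502055/2675451 ≈ -0.93519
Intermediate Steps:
E(l) = -12*l/(117 + l) (E(l) = -6*(l + l)/(l + 117) = -6*2*l/(117 + l) = -12*l/(117 + l))
((7638 - 1*(-157)) - 537*(-26))/(E(t(5, 2)) - 23265) = ((7638 - 1*(-157)) - 537*(-26))/(-12*(-2)/(117 - 2) - 23265) = ((7638 + 157) + 13962)/(-12*(-2)/115 - 23265) = (7795 + 13962)/(-12*(-2)*1/115 - 23265) = 21757/(24/115 - 23265) = 21757/(-2675451/115) = 21757*(-115/2675451) = -2502055/2675451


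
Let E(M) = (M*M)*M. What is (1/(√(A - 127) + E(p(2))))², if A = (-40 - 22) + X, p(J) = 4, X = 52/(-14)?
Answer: 49/(448 + I*√9443)² ≈ 0.00021222 - 9.6608e-5*I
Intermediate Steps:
X = -26/7 (X = 52*(-1/14) = -26/7 ≈ -3.7143)
E(M) = M³ (E(M) = M²*M = M³)
A = -460/7 (A = (-40 - 22) - 26/7 = -62 - 26/7 = -460/7 ≈ -65.714)
(1/(√(A - 127) + E(p(2))))² = (1/(√(-460/7 - 127) + 4³))² = (1/(√(-1349/7) + 64))² = (1/(I*√9443/7 + 64))² = (1/(64 + I*√9443/7))² = (64 + I*√9443/7)⁻²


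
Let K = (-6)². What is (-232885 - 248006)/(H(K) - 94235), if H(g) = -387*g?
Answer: 480891/108167 ≈ 4.4458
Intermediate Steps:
K = 36
(-232885 - 248006)/(H(K) - 94235) = (-232885 - 248006)/(-387*36 - 94235) = -480891/(-13932 - 94235) = -480891/(-108167) = -480891*(-1/108167) = 480891/108167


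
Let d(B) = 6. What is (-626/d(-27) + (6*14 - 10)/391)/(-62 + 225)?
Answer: -122161/191199 ≈ -0.63892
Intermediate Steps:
(-626/d(-27) + (6*14 - 10)/391)/(-62 + 225) = (-626/6 + (6*14 - 10)/391)/(-62 + 225) = (-626*⅙ + (84 - 10)*(1/391))/163 = (-313/3 + 74*(1/391))*(1/163) = (-313/3 + 74/391)*(1/163) = -122161/1173*1/163 = -122161/191199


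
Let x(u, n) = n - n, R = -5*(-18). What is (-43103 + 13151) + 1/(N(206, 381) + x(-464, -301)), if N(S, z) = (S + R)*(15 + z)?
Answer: -3510853631/117216 ≈ -29952.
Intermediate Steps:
R = 90
N(S, z) = (15 + z)*(90 + S) (N(S, z) = (S + 90)*(15 + z) = (90 + S)*(15 + z) = (15 + z)*(90 + S))
x(u, n) = 0
(-43103 + 13151) + 1/(N(206, 381) + x(-464, -301)) = (-43103 + 13151) + 1/((1350 + 15*206 + 90*381 + 206*381) + 0) = -29952 + 1/((1350 + 3090 + 34290 + 78486) + 0) = -29952 + 1/(117216 + 0) = -29952 + 1/117216 = -3510853631/117216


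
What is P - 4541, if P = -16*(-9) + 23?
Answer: -4374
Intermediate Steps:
P = 167 (P = 144 + 23 = 167)
P - 4541 = 167 - 4541 = -4374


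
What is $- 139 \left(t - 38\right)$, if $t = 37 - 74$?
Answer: $10425$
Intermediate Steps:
$t = -37$ ($t = 37 - 74 = -37$)
$- 139 \left(t - 38\right) = - 139 \left(-37 - 38\right) = \left(-139\right) \left(-75\right) = 10425$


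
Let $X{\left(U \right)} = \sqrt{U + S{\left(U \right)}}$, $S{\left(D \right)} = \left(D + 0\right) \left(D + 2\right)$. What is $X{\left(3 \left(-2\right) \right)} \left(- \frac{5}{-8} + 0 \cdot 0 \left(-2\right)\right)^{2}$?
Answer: $\frac{75 \sqrt{2}}{64} \approx 1.6573$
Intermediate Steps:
$S{\left(D \right)} = D \left(2 + D\right)$
$X{\left(U \right)} = \sqrt{U + U \left(2 + U\right)}$
$X{\left(3 \left(-2\right) \right)} \left(- \frac{5}{-8} + 0 \cdot 0 \left(-2\right)\right)^{2} = \sqrt{3 \left(-2\right) \left(3 + 3 \left(-2\right)\right)} \left(- \frac{5}{-8} + 0 \cdot 0 \left(-2\right)\right)^{2} = \sqrt{- 6 \left(3 - 6\right)} \left(\left(-5\right) \left(- \frac{1}{8}\right) + 0 \left(-2\right)\right)^{2} = \sqrt{\left(-6\right) \left(-3\right)} \left(\frac{5}{8} + 0\right)^{2} = \sqrt{18} \left(\frac{5}{8}\right)^{2} = 3 \sqrt{2} \cdot \frac{25}{64} = \frac{75 \sqrt{2}}{64}$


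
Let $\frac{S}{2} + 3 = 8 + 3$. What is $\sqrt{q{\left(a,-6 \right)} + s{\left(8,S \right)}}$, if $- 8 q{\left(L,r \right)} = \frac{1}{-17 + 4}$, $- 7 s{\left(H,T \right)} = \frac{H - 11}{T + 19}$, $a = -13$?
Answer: $\frac{\sqrt{72410}}{1820} \approx 0.14785$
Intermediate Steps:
$S = 16$ ($S = -6 + 2 \left(8 + 3\right) = -6 + 2 \cdot 11 = -6 + 22 = 16$)
$s{\left(H,T \right)} = - \frac{-11 + H}{7 \left(19 + T\right)}$ ($s{\left(H,T \right)} = - \frac{\left(H - 11\right) \frac{1}{T + 19}}{7} = - \frac{\left(-11 + H\right) \frac{1}{19 + T}}{7} = - \frac{\frac{1}{19 + T} \left(-11 + H\right)}{7} = - \frac{-11 + H}{7 \left(19 + T\right)}$)
$q{\left(L,r \right)} = \frac{1}{104}$ ($q{\left(L,r \right)} = - \frac{1}{8 \left(-17 + 4\right)} = - \frac{1}{8 \left(-13\right)} = \left(- \frac{1}{8}\right) \left(- \frac{1}{13}\right) = \frac{1}{104}$)
$\sqrt{q{\left(a,-6 \right)} + s{\left(8,S \right)}} = \sqrt{\frac{1}{104} + \frac{11 - 8}{7 \left(19 + 16\right)}} = \sqrt{\frac{1}{104} + \frac{11 - 8}{7 \cdot 35}} = \sqrt{\frac{1}{104} + \frac{1}{7} \cdot \frac{1}{35} \cdot 3} = \sqrt{\frac{1}{104} + \frac{3}{245}} = \sqrt{\frac{557}{25480}} = \frac{\sqrt{72410}}{1820}$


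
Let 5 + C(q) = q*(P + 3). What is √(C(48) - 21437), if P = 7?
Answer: I*√20962 ≈ 144.78*I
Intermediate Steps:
C(q) = -5 + 10*q (C(q) = -5 + q*(7 + 3) = -5 + q*10 = -5 + 10*q)
√(C(48) - 21437) = √((-5 + 10*48) - 21437) = √((-5 + 480) - 21437) = √(475 - 21437) = √(-20962) = I*√20962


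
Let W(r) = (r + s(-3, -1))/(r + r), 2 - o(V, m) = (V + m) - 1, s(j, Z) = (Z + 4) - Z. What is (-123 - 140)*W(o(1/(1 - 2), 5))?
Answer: 789/2 ≈ 394.50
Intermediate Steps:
s(j, Z) = 4 (s(j, Z) = (4 + Z) - Z = 4)
o(V, m) = 3 - V - m (o(V, m) = 2 - ((V + m) - 1) = 2 - (-1 + V + m) = 2 + (1 - V - m) = 3 - V - m)
W(r) = (4 + r)/(2*r) (W(r) = (r + 4)/(r + r) = (4 + r)/((2*r)) = (4 + r)*(1/(2*r)) = (4 + r)/(2*r))
(-123 - 140)*W(o(1/(1 - 2), 5)) = (-123 - 140)*((4 + (3 - 1/(1 - 2) - 1*5))/(2*(3 - 1/(1 - 2) - 1*5))) = -263*(4 + (3 - 1/(-1) - 5))/(2*(3 - 1/(-1) - 5)) = -263*(4 + (3 - 1*(-1) - 5))/(2*(3 - 1*(-1) - 5)) = -263*(4 + (3 + 1 - 5))/(2*(3 + 1 - 5)) = -263*(4 - 1)/(2*(-1)) = -263*(-1)*3/2 = -263*(-3/2) = 789/2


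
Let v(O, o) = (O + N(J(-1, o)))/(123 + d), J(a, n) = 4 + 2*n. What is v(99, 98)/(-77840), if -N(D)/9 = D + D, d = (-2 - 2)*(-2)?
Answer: 3501/10197040 ≈ 0.00034333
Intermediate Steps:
d = 8 (d = -4*(-2) = 8)
N(D) = -18*D (N(D) = -9*(D + D) = -18*D)
v(O, o) = -72/131 - 36*o/131 + O/131 (v(O, o) = (O - 18*(4 + 2*o))/(123 + 8) = (O + (-72 - 36*o))/131 = (-72 + O - 36*o)*(1/131) = -72/131 - 36*o/131 + O/131)
v(99, 98)/(-77840) = (-72/131 - 36/131*98 + (1/131)*99)/(-77840) = (-72/131 - 3528/131 + 99/131)*(-1/77840) = -3501/131*(-1/77840) = 3501/10197040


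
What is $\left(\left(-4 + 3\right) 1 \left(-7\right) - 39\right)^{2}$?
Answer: $1024$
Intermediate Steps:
$\left(\left(-4 + 3\right) 1 \left(-7\right) - 39\right)^{2} = \left(\left(-1\right) 1 \left(-7\right) - 39\right)^{2} = \left(\left(-1\right) \left(-7\right) - 39\right)^{2} = \left(7 - 39\right)^{2} = \left(-32\right)^{2} = 1024$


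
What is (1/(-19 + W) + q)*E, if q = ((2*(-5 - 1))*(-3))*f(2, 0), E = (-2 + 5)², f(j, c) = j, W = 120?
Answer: 65457/101 ≈ 648.09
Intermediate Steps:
E = 9 (E = 3² = 9)
q = 72 (q = ((2*(-5 - 1))*(-3))*2 = ((2*(-6))*(-3))*2 = -12*(-3)*2 = 36*2 = 72)
(1/(-19 + W) + q)*E = (1/(-19 + 120) + 72)*9 = (1/101 + 72)*9 = (7273/101)*9 = 65457/101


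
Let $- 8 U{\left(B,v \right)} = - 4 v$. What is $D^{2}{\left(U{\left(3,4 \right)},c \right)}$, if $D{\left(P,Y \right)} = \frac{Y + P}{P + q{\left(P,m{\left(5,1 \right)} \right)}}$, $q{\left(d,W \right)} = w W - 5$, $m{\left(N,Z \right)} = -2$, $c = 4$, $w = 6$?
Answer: $\frac{4}{25} \approx 0.16$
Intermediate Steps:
$U{\left(B,v \right)} = \frac{v}{2}$ ($U{\left(B,v \right)} = - \frac{\left(-4\right) v}{8} = \frac{v}{2}$)
$q{\left(d,W \right)} = -5 + 6 W$ ($q{\left(d,W \right)} = 6 W - 5 = -5 + 6 W$)
$D{\left(P,Y \right)} = \frac{P + Y}{-17 + P}$ ($D{\left(P,Y \right)} = \frac{Y + P}{P + \left(-5 + 6 \left(-2\right)\right)} = \frac{P + Y}{P - 17} = \frac{P + Y}{-17 + P}$)
$D^{2}{\left(U{\left(3,4 \right)},c \right)} = \left(\frac{\frac{1}{2} \cdot 4 + 4}{-17 + \frac{1}{2} \cdot 4}\right)^{2} = \left(\frac{2 + 4}{-17 + 2}\right)^{2} = \left(\frac{1}{-15} \cdot 6\right)^{2} = \left(\left(- \frac{1}{15}\right) 6\right)^{2} = \left(- \frac{2}{5}\right)^{2} = \frac{4}{25}$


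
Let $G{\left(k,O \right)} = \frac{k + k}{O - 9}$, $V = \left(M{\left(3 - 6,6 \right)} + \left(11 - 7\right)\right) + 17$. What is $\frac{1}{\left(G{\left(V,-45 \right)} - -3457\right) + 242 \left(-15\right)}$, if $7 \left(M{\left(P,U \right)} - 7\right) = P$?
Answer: $- \frac{189}{32890} \approx -0.0057464$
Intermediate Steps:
$M{\left(P,U \right)} = 7 + \frac{P}{7}$
$V = \frac{193}{7}$ ($V = \left(\left(7 + \frac{3 - 6}{7}\right) + \left(11 - 7\right)\right) + 17 = \left(\left(7 + \frac{3 - 6}{7}\right) + 4\right) + 17 = \left(\left(7 + \frac{1}{7} \left(-3\right)\right) + 4\right) + 17 = \left(\left(7 - \frac{3}{7}\right) + 4\right) + 17 = \left(\frac{46}{7} + 4\right) + 17 = \frac{74}{7} + 17 = \frac{193}{7} \approx 27.571$)
$G{\left(k,O \right)} = \frac{2 k}{-9 + O}$
$\frac{1}{\left(G{\left(V,-45 \right)} - -3457\right) + 242 \left(-15\right)} = \frac{1}{\left(2 \cdot \frac{193}{7} \frac{1}{-9 - 45} - -3457\right) + 242 \left(-15\right)} = \frac{1}{\left(2 \cdot \frac{193}{7} \frac{1}{-54} + 3457\right) - 3630} = \frac{1}{\left(2 \cdot \frac{193}{7} \left(- \frac{1}{54}\right) + 3457\right) - 3630} = \frac{1}{\left(- \frac{193}{189} + 3457\right) - 3630} = \frac{1}{\frac{653180}{189} - 3630} = \frac{1}{- \frac{32890}{189}} = - \frac{189}{32890}$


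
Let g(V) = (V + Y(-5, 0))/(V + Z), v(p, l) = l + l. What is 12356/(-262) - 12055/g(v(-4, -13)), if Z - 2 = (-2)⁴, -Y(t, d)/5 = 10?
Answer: -3275792/2489 ≈ -1316.1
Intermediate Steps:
Y(t, d) = -50 (Y(t, d) = -5*10 = -50)
v(p, l) = 2*l
Z = 18 (Z = 2 + (-2)⁴ = 2 + 16 = 18)
g(V) = (-50 + V)/(18 + V) (g(V) = (V - 50)/(V + 18) = (-50 + V)/(18 + V))
12356/(-262) - 12055/g(v(-4, -13)) = 12356/(-262) - 12055*(18 + 2*(-13))/(-50 + 2*(-13)) = 12356*(-1/262) - 12055*(18 - 26)/(-50 - 26) = -6178/131 - 12055/(-76/(-8)) = -6178/131 - 12055/((-⅛*(-76))) = -6178/131 - 12055/19/2 = -6178/131 - 12055*2/19 = -6178/131 - 24110/19 = -3275792/2489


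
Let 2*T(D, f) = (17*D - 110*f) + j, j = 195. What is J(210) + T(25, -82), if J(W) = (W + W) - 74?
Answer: 5166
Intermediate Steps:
J(W) = -74 + 2*W (J(W) = 2*W - 74 = -74 + 2*W)
T(D, f) = 195/2 - 55*f + 17*D/2 (T(D, f) = ((17*D - 110*f) + 195)/2 = ((-110*f + 17*D) + 195)/2 = (195 - 110*f + 17*D)/2 = 195/2 - 55*f + 17*D/2)
J(210) + T(25, -82) = (-74 + 2*210) + (195/2 - 55*(-82) + (17/2)*25) = (-74 + 420) + (195/2 + 4510 + 425/2) = 346 + 4820 = 5166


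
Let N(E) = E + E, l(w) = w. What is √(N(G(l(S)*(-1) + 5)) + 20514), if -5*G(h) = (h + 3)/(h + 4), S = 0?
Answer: √4615570/15 ≈ 143.23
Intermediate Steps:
G(h) = -(3 + h)/(5*(4 + h)) (G(h) = -(h + 3)/(5*(h + 4)) = -(3 + h)/(5*(4 + h)))
N(E) = 2*E
√(N(G(l(S)*(-1) + 5)) + 20514) = √(2*((-3 - (0*(-1) + 5))/(5*(4 + (0*(-1) + 5)))) + 20514) = √(2*((-3 - (0 + 5))/(5*(4 + (0 + 5)))) + 20514) = √(2*((-3 - 1*5)/(5*(4 + 5))) + 20514) = √(2*((⅕)*(-3 - 5)/9) + 20514) = √(2*((⅕)*(⅑)*(-8)) + 20514) = √(2*(-8/45) + 20514) = √(-16/45 + 20514) = √(923114/45) = √4615570/15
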